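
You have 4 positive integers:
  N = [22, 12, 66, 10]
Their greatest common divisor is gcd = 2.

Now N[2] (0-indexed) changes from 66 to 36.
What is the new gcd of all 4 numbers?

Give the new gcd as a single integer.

Numbers: [22, 12, 66, 10], gcd = 2
Change: index 2, 66 -> 36
gcd of the OTHER numbers (without index 2): gcd([22, 12, 10]) = 2
New gcd = gcd(g_others, new_val) = gcd(2, 36) = 2

Answer: 2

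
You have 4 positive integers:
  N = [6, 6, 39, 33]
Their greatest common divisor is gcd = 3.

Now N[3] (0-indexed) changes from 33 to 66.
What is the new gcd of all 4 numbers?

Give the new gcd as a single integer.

Answer: 3

Derivation:
Numbers: [6, 6, 39, 33], gcd = 3
Change: index 3, 33 -> 66
gcd of the OTHER numbers (without index 3): gcd([6, 6, 39]) = 3
New gcd = gcd(g_others, new_val) = gcd(3, 66) = 3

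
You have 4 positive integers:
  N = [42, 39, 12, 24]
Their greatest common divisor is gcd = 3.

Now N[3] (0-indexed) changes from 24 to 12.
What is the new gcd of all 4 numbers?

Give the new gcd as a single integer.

Answer: 3

Derivation:
Numbers: [42, 39, 12, 24], gcd = 3
Change: index 3, 24 -> 12
gcd of the OTHER numbers (without index 3): gcd([42, 39, 12]) = 3
New gcd = gcd(g_others, new_val) = gcd(3, 12) = 3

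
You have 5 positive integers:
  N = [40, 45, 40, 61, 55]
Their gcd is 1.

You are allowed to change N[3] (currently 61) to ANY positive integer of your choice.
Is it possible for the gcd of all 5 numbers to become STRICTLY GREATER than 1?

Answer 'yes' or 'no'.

Answer: yes

Derivation:
Current gcd = 1
gcd of all OTHER numbers (without N[3]=61): gcd([40, 45, 40, 55]) = 5
The new gcd after any change is gcd(5, new_value).
This can be at most 5.
Since 5 > old gcd 1, the gcd CAN increase (e.g., set N[3] = 5).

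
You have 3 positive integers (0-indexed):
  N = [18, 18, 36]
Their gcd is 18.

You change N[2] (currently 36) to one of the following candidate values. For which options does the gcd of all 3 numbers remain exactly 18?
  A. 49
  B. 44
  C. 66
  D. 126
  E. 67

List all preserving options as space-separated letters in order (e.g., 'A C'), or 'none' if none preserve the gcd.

Answer: D

Derivation:
Old gcd = 18; gcd of others (without N[2]) = 18
New gcd for candidate v: gcd(18, v). Preserves old gcd iff gcd(18, v) = 18.
  Option A: v=49, gcd(18,49)=1 -> changes
  Option B: v=44, gcd(18,44)=2 -> changes
  Option C: v=66, gcd(18,66)=6 -> changes
  Option D: v=126, gcd(18,126)=18 -> preserves
  Option E: v=67, gcd(18,67)=1 -> changes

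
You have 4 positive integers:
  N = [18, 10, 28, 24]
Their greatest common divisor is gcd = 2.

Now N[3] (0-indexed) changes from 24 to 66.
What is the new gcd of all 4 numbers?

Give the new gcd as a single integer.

Numbers: [18, 10, 28, 24], gcd = 2
Change: index 3, 24 -> 66
gcd of the OTHER numbers (without index 3): gcd([18, 10, 28]) = 2
New gcd = gcd(g_others, new_val) = gcd(2, 66) = 2

Answer: 2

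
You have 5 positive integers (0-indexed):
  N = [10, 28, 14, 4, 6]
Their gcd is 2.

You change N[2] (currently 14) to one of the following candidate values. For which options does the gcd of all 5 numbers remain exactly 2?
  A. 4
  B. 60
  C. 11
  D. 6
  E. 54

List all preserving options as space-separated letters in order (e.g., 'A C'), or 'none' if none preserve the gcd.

Old gcd = 2; gcd of others (without N[2]) = 2
New gcd for candidate v: gcd(2, v). Preserves old gcd iff gcd(2, v) = 2.
  Option A: v=4, gcd(2,4)=2 -> preserves
  Option B: v=60, gcd(2,60)=2 -> preserves
  Option C: v=11, gcd(2,11)=1 -> changes
  Option D: v=6, gcd(2,6)=2 -> preserves
  Option E: v=54, gcd(2,54)=2 -> preserves

Answer: A B D E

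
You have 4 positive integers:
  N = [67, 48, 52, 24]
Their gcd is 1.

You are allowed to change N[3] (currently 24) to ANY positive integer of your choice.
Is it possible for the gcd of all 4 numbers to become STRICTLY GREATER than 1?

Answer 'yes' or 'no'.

Current gcd = 1
gcd of all OTHER numbers (without N[3]=24): gcd([67, 48, 52]) = 1
The new gcd after any change is gcd(1, new_value).
This can be at most 1.
Since 1 = old gcd 1, the gcd can only stay the same or decrease.

Answer: no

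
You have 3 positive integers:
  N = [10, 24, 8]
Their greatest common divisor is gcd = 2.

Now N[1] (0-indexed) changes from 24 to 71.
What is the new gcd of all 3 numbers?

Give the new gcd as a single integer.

Answer: 1

Derivation:
Numbers: [10, 24, 8], gcd = 2
Change: index 1, 24 -> 71
gcd of the OTHER numbers (without index 1): gcd([10, 8]) = 2
New gcd = gcd(g_others, new_val) = gcd(2, 71) = 1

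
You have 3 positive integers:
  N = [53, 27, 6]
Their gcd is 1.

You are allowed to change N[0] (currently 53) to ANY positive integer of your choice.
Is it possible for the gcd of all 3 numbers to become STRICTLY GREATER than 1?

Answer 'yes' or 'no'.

Answer: yes

Derivation:
Current gcd = 1
gcd of all OTHER numbers (without N[0]=53): gcd([27, 6]) = 3
The new gcd after any change is gcd(3, new_value).
This can be at most 3.
Since 3 > old gcd 1, the gcd CAN increase (e.g., set N[0] = 3).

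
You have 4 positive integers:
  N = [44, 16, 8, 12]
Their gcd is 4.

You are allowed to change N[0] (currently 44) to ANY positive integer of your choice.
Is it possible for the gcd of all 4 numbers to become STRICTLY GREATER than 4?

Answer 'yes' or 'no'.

Current gcd = 4
gcd of all OTHER numbers (without N[0]=44): gcd([16, 8, 12]) = 4
The new gcd after any change is gcd(4, new_value).
This can be at most 4.
Since 4 = old gcd 4, the gcd can only stay the same or decrease.

Answer: no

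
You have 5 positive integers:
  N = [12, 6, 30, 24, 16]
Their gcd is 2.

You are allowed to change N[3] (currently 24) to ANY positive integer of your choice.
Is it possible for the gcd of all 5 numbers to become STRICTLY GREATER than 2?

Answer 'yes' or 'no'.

Current gcd = 2
gcd of all OTHER numbers (without N[3]=24): gcd([12, 6, 30, 16]) = 2
The new gcd after any change is gcd(2, new_value).
This can be at most 2.
Since 2 = old gcd 2, the gcd can only stay the same or decrease.

Answer: no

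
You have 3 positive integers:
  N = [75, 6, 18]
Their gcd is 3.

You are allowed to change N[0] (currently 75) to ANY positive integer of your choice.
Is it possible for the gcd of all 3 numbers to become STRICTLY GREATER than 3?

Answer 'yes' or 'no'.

Current gcd = 3
gcd of all OTHER numbers (without N[0]=75): gcd([6, 18]) = 6
The new gcd after any change is gcd(6, new_value).
This can be at most 6.
Since 6 > old gcd 3, the gcd CAN increase (e.g., set N[0] = 6).

Answer: yes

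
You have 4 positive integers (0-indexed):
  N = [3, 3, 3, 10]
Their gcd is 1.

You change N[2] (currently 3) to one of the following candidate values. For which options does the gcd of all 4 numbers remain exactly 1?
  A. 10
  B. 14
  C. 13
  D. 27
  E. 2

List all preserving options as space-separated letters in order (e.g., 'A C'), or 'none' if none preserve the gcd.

Answer: A B C D E

Derivation:
Old gcd = 1; gcd of others (without N[2]) = 1
New gcd for candidate v: gcd(1, v). Preserves old gcd iff gcd(1, v) = 1.
  Option A: v=10, gcd(1,10)=1 -> preserves
  Option B: v=14, gcd(1,14)=1 -> preserves
  Option C: v=13, gcd(1,13)=1 -> preserves
  Option D: v=27, gcd(1,27)=1 -> preserves
  Option E: v=2, gcd(1,2)=1 -> preserves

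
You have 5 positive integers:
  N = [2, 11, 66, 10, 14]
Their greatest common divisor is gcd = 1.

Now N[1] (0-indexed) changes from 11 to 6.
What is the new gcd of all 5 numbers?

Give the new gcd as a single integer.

Numbers: [2, 11, 66, 10, 14], gcd = 1
Change: index 1, 11 -> 6
gcd of the OTHER numbers (without index 1): gcd([2, 66, 10, 14]) = 2
New gcd = gcd(g_others, new_val) = gcd(2, 6) = 2

Answer: 2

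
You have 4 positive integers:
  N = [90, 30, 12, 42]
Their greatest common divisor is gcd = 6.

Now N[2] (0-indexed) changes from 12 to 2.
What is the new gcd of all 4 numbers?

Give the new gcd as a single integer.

Answer: 2

Derivation:
Numbers: [90, 30, 12, 42], gcd = 6
Change: index 2, 12 -> 2
gcd of the OTHER numbers (without index 2): gcd([90, 30, 42]) = 6
New gcd = gcd(g_others, new_val) = gcd(6, 2) = 2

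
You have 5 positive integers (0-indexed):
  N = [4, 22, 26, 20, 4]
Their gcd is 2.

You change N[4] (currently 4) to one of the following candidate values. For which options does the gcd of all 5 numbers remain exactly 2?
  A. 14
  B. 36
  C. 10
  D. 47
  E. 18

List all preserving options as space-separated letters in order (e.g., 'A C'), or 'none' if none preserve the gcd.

Answer: A B C E

Derivation:
Old gcd = 2; gcd of others (without N[4]) = 2
New gcd for candidate v: gcd(2, v). Preserves old gcd iff gcd(2, v) = 2.
  Option A: v=14, gcd(2,14)=2 -> preserves
  Option B: v=36, gcd(2,36)=2 -> preserves
  Option C: v=10, gcd(2,10)=2 -> preserves
  Option D: v=47, gcd(2,47)=1 -> changes
  Option E: v=18, gcd(2,18)=2 -> preserves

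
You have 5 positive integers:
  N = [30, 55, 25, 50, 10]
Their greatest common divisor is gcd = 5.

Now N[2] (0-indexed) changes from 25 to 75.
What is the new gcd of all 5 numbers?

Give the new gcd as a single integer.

Answer: 5

Derivation:
Numbers: [30, 55, 25, 50, 10], gcd = 5
Change: index 2, 25 -> 75
gcd of the OTHER numbers (without index 2): gcd([30, 55, 50, 10]) = 5
New gcd = gcd(g_others, new_val) = gcd(5, 75) = 5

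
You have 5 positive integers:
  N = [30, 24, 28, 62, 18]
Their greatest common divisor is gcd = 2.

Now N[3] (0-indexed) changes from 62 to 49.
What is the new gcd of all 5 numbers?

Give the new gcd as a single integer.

Numbers: [30, 24, 28, 62, 18], gcd = 2
Change: index 3, 62 -> 49
gcd of the OTHER numbers (without index 3): gcd([30, 24, 28, 18]) = 2
New gcd = gcd(g_others, new_val) = gcd(2, 49) = 1

Answer: 1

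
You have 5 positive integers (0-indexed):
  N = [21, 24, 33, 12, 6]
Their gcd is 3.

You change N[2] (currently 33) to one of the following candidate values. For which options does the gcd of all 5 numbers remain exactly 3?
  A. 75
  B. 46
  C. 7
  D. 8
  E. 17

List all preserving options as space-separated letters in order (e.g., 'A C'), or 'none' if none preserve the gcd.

Old gcd = 3; gcd of others (without N[2]) = 3
New gcd for candidate v: gcd(3, v). Preserves old gcd iff gcd(3, v) = 3.
  Option A: v=75, gcd(3,75)=3 -> preserves
  Option B: v=46, gcd(3,46)=1 -> changes
  Option C: v=7, gcd(3,7)=1 -> changes
  Option D: v=8, gcd(3,8)=1 -> changes
  Option E: v=17, gcd(3,17)=1 -> changes

Answer: A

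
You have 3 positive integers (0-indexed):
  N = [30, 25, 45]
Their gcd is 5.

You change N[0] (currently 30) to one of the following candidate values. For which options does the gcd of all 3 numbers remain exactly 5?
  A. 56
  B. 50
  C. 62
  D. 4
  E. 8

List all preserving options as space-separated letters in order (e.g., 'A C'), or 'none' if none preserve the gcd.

Old gcd = 5; gcd of others (without N[0]) = 5
New gcd for candidate v: gcd(5, v). Preserves old gcd iff gcd(5, v) = 5.
  Option A: v=56, gcd(5,56)=1 -> changes
  Option B: v=50, gcd(5,50)=5 -> preserves
  Option C: v=62, gcd(5,62)=1 -> changes
  Option D: v=4, gcd(5,4)=1 -> changes
  Option E: v=8, gcd(5,8)=1 -> changes

Answer: B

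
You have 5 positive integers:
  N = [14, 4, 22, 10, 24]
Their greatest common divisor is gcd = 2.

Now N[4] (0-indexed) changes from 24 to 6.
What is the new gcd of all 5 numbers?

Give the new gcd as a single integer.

Numbers: [14, 4, 22, 10, 24], gcd = 2
Change: index 4, 24 -> 6
gcd of the OTHER numbers (without index 4): gcd([14, 4, 22, 10]) = 2
New gcd = gcd(g_others, new_val) = gcd(2, 6) = 2

Answer: 2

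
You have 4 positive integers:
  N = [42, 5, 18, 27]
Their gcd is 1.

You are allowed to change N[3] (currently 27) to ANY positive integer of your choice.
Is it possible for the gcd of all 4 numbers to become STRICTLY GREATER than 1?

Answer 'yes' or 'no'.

Current gcd = 1
gcd of all OTHER numbers (without N[3]=27): gcd([42, 5, 18]) = 1
The new gcd after any change is gcd(1, new_value).
This can be at most 1.
Since 1 = old gcd 1, the gcd can only stay the same or decrease.

Answer: no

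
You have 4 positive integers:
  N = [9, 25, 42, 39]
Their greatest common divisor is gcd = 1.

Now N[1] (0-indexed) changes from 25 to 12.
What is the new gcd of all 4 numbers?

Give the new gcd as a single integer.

Answer: 3

Derivation:
Numbers: [9, 25, 42, 39], gcd = 1
Change: index 1, 25 -> 12
gcd of the OTHER numbers (without index 1): gcd([9, 42, 39]) = 3
New gcd = gcd(g_others, new_val) = gcd(3, 12) = 3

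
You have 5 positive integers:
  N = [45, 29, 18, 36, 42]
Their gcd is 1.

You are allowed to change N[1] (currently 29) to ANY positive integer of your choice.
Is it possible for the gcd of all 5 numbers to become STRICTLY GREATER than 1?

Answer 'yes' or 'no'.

Answer: yes

Derivation:
Current gcd = 1
gcd of all OTHER numbers (without N[1]=29): gcd([45, 18, 36, 42]) = 3
The new gcd after any change is gcd(3, new_value).
This can be at most 3.
Since 3 > old gcd 1, the gcd CAN increase (e.g., set N[1] = 3).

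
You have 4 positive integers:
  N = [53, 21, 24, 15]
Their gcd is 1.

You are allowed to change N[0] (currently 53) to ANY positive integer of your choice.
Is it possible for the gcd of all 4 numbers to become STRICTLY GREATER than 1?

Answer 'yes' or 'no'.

Current gcd = 1
gcd of all OTHER numbers (without N[0]=53): gcd([21, 24, 15]) = 3
The new gcd after any change is gcd(3, new_value).
This can be at most 3.
Since 3 > old gcd 1, the gcd CAN increase (e.g., set N[0] = 3).

Answer: yes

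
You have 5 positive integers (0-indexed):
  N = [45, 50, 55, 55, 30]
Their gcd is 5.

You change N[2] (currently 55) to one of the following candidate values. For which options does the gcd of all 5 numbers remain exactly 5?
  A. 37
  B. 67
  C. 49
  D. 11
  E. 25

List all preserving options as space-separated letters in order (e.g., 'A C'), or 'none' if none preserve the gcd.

Answer: E

Derivation:
Old gcd = 5; gcd of others (without N[2]) = 5
New gcd for candidate v: gcd(5, v). Preserves old gcd iff gcd(5, v) = 5.
  Option A: v=37, gcd(5,37)=1 -> changes
  Option B: v=67, gcd(5,67)=1 -> changes
  Option C: v=49, gcd(5,49)=1 -> changes
  Option D: v=11, gcd(5,11)=1 -> changes
  Option E: v=25, gcd(5,25)=5 -> preserves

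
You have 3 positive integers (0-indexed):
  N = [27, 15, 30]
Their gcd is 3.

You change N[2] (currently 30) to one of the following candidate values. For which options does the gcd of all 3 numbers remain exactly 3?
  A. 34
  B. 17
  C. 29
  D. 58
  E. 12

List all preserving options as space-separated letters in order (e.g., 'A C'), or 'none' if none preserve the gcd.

Answer: E

Derivation:
Old gcd = 3; gcd of others (without N[2]) = 3
New gcd for candidate v: gcd(3, v). Preserves old gcd iff gcd(3, v) = 3.
  Option A: v=34, gcd(3,34)=1 -> changes
  Option B: v=17, gcd(3,17)=1 -> changes
  Option C: v=29, gcd(3,29)=1 -> changes
  Option D: v=58, gcd(3,58)=1 -> changes
  Option E: v=12, gcd(3,12)=3 -> preserves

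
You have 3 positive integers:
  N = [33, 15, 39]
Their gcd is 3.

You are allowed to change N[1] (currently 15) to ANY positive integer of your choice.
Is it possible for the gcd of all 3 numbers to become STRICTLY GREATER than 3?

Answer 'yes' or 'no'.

Current gcd = 3
gcd of all OTHER numbers (without N[1]=15): gcd([33, 39]) = 3
The new gcd after any change is gcd(3, new_value).
This can be at most 3.
Since 3 = old gcd 3, the gcd can only stay the same or decrease.

Answer: no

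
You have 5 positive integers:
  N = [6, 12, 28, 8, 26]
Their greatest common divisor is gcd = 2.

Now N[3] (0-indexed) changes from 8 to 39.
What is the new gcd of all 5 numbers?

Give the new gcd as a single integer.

Answer: 1

Derivation:
Numbers: [6, 12, 28, 8, 26], gcd = 2
Change: index 3, 8 -> 39
gcd of the OTHER numbers (without index 3): gcd([6, 12, 28, 26]) = 2
New gcd = gcd(g_others, new_val) = gcd(2, 39) = 1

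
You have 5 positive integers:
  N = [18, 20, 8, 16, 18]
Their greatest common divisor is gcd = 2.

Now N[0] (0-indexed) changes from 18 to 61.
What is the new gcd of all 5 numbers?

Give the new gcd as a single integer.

Answer: 1

Derivation:
Numbers: [18, 20, 8, 16, 18], gcd = 2
Change: index 0, 18 -> 61
gcd of the OTHER numbers (without index 0): gcd([20, 8, 16, 18]) = 2
New gcd = gcd(g_others, new_val) = gcd(2, 61) = 1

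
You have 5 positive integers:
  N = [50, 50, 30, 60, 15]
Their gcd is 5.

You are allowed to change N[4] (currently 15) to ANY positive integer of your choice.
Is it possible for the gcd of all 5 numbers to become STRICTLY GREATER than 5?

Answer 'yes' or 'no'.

Answer: yes

Derivation:
Current gcd = 5
gcd of all OTHER numbers (without N[4]=15): gcd([50, 50, 30, 60]) = 10
The new gcd after any change is gcd(10, new_value).
This can be at most 10.
Since 10 > old gcd 5, the gcd CAN increase (e.g., set N[4] = 10).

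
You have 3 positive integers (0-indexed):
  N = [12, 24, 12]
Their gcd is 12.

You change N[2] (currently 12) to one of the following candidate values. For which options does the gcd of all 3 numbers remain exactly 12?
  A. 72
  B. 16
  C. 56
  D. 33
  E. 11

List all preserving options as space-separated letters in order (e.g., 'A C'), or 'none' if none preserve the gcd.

Old gcd = 12; gcd of others (without N[2]) = 12
New gcd for candidate v: gcd(12, v). Preserves old gcd iff gcd(12, v) = 12.
  Option A: v=72, gcd(12,72)=12 -> preserves
  Option B: v=16, gcd(12,16)=4 -> changes
  Option C: v=56, gcd(12,56)=4 -> changes
  Option D: v=33, gcd(12,33)=3 -> changes
  Option E: v=11, gcd(12,11)=1 -> changes

Answer: A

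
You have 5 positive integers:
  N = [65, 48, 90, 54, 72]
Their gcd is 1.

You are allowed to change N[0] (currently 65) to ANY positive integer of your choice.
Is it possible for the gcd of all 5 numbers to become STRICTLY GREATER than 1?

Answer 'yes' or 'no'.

Answer: yes

Derivation:
Current gcd = 1
gcd of all OTHER numbers (without N[0]=65): gcd([48, 90, 54, 72]) = 6
The new gcd after any change is gcd(6, new_value).
This can be at most 6.
Since 6 > old gcd 1, the gcd CAN increase (e.g., set N[0] = 6).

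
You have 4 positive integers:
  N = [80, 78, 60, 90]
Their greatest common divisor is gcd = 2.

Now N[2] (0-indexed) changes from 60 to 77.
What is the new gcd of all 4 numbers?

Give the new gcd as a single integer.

Answer: 1

Derivation:
Numbers: [80, 78, 60, 90], gcd = 2
Change: index 2, 60 -> 77
gcd of the OTHER numbers (without index 2): gcd([80, 78, 90]) = 2
New gcd = gcd(g_others, new_val) = gcd(2, 77) = 1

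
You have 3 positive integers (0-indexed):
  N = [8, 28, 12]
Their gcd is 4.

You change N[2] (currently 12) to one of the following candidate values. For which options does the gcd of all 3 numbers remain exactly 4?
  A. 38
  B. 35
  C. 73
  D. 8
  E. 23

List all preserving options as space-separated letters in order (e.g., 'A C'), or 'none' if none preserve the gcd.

Answer: D

Derivation:
Old gcd = 4; gcd of others (without N[2]) = 4
New gcd for candidate v: gcd(4, v). Preserves old gcd iff gcd(4, v) = 4.
  Option A: v=38, gcd(4,38)=2 -> changes
  Option B: v=35, gcd(4,35)=1 -> changes
  Option C: v=73, gcd(4,73)=1 -> changes
  Option D: v=8, gcd(4,8)=4 -> preserves
  Option E: v=23, gcd(4,23)=1 -> changes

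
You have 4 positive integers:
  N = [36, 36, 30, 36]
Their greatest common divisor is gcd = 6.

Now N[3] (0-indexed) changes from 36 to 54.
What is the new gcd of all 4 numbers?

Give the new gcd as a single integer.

Answer: 6

Derivation:
Numbers: [36, 36, 30, 36], gcd = 6
Change: index 3, 36 -> 54
gcd of the OTHER numbers (without index 3): gcd([36, 36, 30]) = 6
New gcd = gcd(g_others, new_val) = gcd(6, 54) = 6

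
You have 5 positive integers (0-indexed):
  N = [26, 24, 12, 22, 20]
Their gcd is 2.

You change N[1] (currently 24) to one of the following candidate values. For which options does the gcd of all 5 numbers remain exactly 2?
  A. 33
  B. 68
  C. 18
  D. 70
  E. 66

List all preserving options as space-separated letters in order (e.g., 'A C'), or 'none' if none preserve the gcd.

Answer: B C D E

Derivation:
Old gcd = 2; gcd of others (without N[1]) = 2
New gcd for candidate v: gcd(2, v). Preserves old gcd iff gcd(2, v) = 2.
  Option A: v=33, gcd(2,33)=1 -> changes
  Option B: v=68, gcd(2,68)=2 -> preserves
  Option C: v=18, gcd(2,18)=2 -> preserves
  Option D: v=70, gcd(2,70)=2 -> preserves
  Option E: v=66, gcd(2,66)=2 -> preserves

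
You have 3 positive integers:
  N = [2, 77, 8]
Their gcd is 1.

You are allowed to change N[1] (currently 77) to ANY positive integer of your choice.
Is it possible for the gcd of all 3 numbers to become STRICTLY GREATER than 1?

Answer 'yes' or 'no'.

Answer: yes

Derivation:
Current gcd = 1
gcd of all OTHER numbers (without N[1]=77): gcd([2, 8]) = 2
The new gcd after any change is gcd(2, new_value).
This can be at most 2.
Since 2 > old gcd 1, the gcd CAN increase (e.g., set N[1] = 2).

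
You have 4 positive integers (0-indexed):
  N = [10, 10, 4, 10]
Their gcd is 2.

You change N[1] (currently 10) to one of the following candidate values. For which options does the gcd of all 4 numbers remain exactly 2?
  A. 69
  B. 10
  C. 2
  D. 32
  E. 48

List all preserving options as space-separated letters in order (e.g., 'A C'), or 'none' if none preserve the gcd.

Answer: B C D E

Derivation:
Old gcd = 2; gcd of others (without N[1]) = 2
New gcd for candidate v: gcd(2, v). Preserves old gcd iff gcd(2, v) = 2.
  Option A: v=69, gcd(2,69)=1 -> changes
  Option B: v=10, gcd(2,10)=2 -> preserves
  Option C: v=2, gcd(2,2)=2 -> preserves
  Option D: v=32, gcd(2,32)=2 -> preserves
  Option E: v=48, gcd(2,48)=2 -> preserves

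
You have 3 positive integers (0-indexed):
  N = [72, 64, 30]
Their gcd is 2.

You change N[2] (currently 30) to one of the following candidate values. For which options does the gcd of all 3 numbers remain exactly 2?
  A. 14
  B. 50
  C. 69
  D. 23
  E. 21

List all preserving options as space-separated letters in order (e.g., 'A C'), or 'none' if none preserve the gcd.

Old gcd = 2; gcd of others (without N[2]) = 8
New gcd for candidate v: gcd(8, v). Preserves old gcd iff gcd(8, v) = 2.
  Option A: v=14, gcd(8,14)=2 -> preserves
  Option B: v=50, gcd(8,50)=2 -> preserves
  Option C: v=69, gcd(8,69)=1 -> changes
  Option D: v=23, gcd(8,23)=1 -> changes
  Option E: v=21, gcd(8,21)=1 -> changes

Answer: A B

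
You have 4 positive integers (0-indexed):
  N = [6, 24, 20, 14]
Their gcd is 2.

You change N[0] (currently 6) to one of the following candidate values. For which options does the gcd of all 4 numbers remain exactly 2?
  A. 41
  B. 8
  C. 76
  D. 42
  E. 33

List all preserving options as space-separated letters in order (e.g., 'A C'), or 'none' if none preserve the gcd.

Old gcd = 2; gcd of others (without N[0]) = 2
New gcd for candidate v: gcd(2, v). Preserves old gcd iff gcd(2, v) = 2.
  Option A: v=41, gcd(2,41)=1 -> changes
  Option B: v=8, gcd(2,8)=2 -> preserves
  Option C: v=76, gcd(2,76)=2 -> preserves
  Option D: v=42, gcd(2,42)=2 -> preserves
  Option E: v=33, gcd(2,33)=1 -> changes

Answer: B C D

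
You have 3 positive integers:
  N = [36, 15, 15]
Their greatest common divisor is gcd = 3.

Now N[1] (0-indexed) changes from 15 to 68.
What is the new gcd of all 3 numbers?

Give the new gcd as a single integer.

Numbers: [36, 15, 15], gcd = 3
Change: index 1, 15 -> 68
gcd of the OTHER numbers (without index 1): gcd([36, 15]) = 3
New gcd = gcd(g_others, new_val) = gcd(3, 68) = 1

Answer: 1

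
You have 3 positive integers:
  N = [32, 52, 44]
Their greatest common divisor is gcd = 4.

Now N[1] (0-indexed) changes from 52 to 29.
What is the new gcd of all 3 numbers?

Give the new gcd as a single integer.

Numbers: [32, 52, 44], gcd = 4
Change: index 1, 52 -> 29
gcd of the OTHER numbers (without index 1): gcd([32, 44]) = 4
New gcd = gcd(g_others, new_val) = gcd(4, 29) = 1

Answer: 1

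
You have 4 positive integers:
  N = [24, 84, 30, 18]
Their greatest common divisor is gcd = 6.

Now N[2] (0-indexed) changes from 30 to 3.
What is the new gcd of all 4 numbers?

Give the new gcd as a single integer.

Numbers: [24, 84, 30, 18], gcd = 6
Change: index 2, 30 -> 3
gcd of the OTHER numbers (without index 2): gcd([24, 84, 18]) = 6
New gcd = gcd(g_others, new_val) = gcd(6, 3) = 3

Answer: 3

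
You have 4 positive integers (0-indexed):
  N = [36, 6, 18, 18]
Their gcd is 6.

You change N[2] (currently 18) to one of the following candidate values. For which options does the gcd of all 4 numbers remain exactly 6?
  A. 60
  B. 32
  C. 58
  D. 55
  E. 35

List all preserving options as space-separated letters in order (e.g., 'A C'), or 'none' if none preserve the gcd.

Old gcd = 6; gcd of others (without N[2]) = 6
New gcd for candidate v: gcd(6, v). Preserves old gcd iff gcd(6, v) = 6.
  Option A: v=60, gcd(6,60)=6 -> preserves
  Option B: v=32, gcd(6,32)=2 -> changes
  Option C: v=58, gcd(6,58)=2 -> changes
  Option D: v=55, gcd(6,55)=1 -> changes
  Option E: v=35, gcd(6,35)=1 -> changes

Answer: A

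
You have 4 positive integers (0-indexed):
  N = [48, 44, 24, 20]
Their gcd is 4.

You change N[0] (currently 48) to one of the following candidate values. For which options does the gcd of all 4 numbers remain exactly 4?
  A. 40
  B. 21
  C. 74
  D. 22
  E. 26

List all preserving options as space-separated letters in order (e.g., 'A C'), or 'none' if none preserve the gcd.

Old gcd = 4; gcd of others (without N[0]) = 4
New gcd for candidate v: gcd(4, v). Preserves old gcd iff gcd(4, v) = 4.
  Option A: v=40, gcd(4,40)=4 -> preserves
  Option B: v=21, gcd(4,21)=1 -> changes
  Option C: v=74, gcd(4,74)=2 -> changes
  Option D: v=22, gcd(4,22)=2 -> changes
  Option E: v=26, gcd(4,26)=2 -> changes

Answer: A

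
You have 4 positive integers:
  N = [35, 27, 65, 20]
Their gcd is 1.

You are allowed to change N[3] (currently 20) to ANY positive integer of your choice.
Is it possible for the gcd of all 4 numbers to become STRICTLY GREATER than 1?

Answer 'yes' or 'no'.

Current gcd = 1
gcd of all OTHER numbers (without N[3]=20): gcd([35, 27, 65]) = 1
The new gcd after any change is gcd(1, new_value).
This can be at most 1.
Since 1 = old gcd 1, the gcd can only stay the same or decrease.

Answer: no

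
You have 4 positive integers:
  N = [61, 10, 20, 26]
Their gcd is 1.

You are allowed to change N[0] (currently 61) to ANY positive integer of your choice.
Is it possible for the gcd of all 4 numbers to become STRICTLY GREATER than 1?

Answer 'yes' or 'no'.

Answer: yes

Derivation:
Current gcd = 1
gcd of all OTHER numbers (without N[0]=61): gcd([10, 20, 26]) = 2
The new gcd after any change is gcd(2, new_value).
This can be at most 2.
Since 2 > old gcd 1, the gcd CAN increase (e.g., set N[0] = 2).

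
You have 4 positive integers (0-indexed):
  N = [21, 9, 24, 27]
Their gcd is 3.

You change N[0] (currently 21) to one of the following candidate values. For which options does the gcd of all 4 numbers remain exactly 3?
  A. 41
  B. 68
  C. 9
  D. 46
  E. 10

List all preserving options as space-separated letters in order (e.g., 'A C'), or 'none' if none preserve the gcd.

Old gcd = 3; gcd of others (without N[0]) = 3
New gcd for candidate v: gcd(3, v). Preserves old gcd iff gcd(3, v) = 3.
  Option A: v=41, gcd(3,41)=1 -> changes
  Option B: v=68, gcd(3,68)=1 -> changes
  Option C: v=9, gcd(3,9)=3 -> preserves
  Option D: v=46, gcd(3,46)=1 -> changes
  Option E: v=10, gcd(3,10)=1 -> changes

Answer: C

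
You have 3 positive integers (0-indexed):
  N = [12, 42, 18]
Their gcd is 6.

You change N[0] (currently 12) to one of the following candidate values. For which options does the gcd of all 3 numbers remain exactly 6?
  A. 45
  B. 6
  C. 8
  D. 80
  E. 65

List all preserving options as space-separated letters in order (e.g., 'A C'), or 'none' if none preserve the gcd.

Old gcd = 6; gcd of others (without N[0]) = 6
New gcd for candidate v: gcd(6, v). Preserves old gcd iff gcd(6, v) = 6.
  Option A: v=45, gcd(6,45)=3 -> changes
  Option B: v=6, gcd(6,6)=6 -> preserves
  Option C: v=8, gcd(6,8)=2 -> changes
  Option D: v=80, gcd(6,80)=2 -> changes
  Option E: v=65, gcd(6,65)=1 -> changes

Answer: B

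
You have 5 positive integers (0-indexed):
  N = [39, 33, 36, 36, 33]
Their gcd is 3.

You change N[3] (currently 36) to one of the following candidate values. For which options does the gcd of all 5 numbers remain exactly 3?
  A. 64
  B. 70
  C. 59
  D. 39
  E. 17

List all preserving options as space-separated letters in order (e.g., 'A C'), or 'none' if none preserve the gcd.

Old gcd = 3; gcd of others (without N[3]) = 3
New gcd for candidate v: gcd(3, v). Preserves old gcd iff gcd(3, v) = 3.
  Option A: v=64, gcd(3,64)=1 -> changes
  Option B: v=70, gcd(3,70)=1 -> changes
  Option C: v=59, gcd(3,59)=1 -> changes
  Option D: v=39, gcd(3,39)=3 -> preserves
  Option E: v=17, gcd(3,17)=1 -> changes

Answer: D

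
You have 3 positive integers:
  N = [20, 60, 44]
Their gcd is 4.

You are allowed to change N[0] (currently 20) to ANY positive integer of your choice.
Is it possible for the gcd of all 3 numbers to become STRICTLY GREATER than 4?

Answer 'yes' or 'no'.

Answer: no

Derivation:
Current gcd = 4
gcd of all OTHER numbers (without N[0]=20): gcd([60, 44]) = 4
The new gcd after any change is gcd(4, new_value).
This can be at most 4.
Since 4 = old gcd 4, the gcd can only stay the same or decrease.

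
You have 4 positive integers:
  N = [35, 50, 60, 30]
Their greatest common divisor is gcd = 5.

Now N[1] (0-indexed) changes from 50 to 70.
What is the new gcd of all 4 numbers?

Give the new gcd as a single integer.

Numbers: [35, 50, 60, 30], gcd = 5
Change: index 1, 50 -> 70
gcd of the OTHER numbers (without index 1): gcd([35, 60, 30]) = 5
New gcd = gcd(g_others, new_val) = gcd(5, 70) = 5

Answer: 5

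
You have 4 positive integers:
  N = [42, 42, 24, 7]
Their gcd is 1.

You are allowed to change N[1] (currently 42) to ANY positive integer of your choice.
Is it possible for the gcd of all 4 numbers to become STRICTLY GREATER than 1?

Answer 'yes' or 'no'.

Current gcd = 1
gcd of all OTHER numbers (without N[1]=42): gcd([42, 24, 7]) = 1
The new gcd after any change is gcd(1, new_value).
This can be at most 1.
Since 1 = old gcd 1, the gcd can only stay the same or decrease.

Answer: no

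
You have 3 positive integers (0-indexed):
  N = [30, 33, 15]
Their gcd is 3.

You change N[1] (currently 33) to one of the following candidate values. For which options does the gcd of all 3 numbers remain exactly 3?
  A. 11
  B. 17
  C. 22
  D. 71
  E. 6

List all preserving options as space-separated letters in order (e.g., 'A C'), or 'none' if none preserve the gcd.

Old gcd = 3; gcd of others (without N[1]) = 15
New gcd for candidate v: gcd(15, v). Preserves old gcd iff gcd(15, v) = 3.
  Option A: v=11, gcd(15,11)=1 -> changes
  Option B: v=17, gcd(15,17)=1 -> changes
  Option C: v=22, gcd(15,22)=1 -> changes
  Option D: v=71, gcd(15,71)=1 -> changes
  Option E: v=6, gcd(15,6)=3 -> preserves

Answer: E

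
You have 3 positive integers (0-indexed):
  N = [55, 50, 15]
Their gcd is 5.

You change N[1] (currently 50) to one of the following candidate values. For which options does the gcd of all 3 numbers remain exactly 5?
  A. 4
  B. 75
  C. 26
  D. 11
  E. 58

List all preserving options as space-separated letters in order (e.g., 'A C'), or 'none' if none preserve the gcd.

Old gcd = 5; gcd of others (without N[1]) = 5
New gcd for candidate v: gcd(5, v). Preserves old gcd iff gcd(5, v) = 5.
  Option A: v=4, gcd(5,4)=1 -> changes
  Option B: v=75, gcd(5,75)=5 -> preserves
  Option C: v=26, gcd(5,26)=1 -> changes
  Option D: v=11, gcd(5,11)=1 -> changes
  Option E: v=58, gcd(5,58)=1 -> changes

Answer: B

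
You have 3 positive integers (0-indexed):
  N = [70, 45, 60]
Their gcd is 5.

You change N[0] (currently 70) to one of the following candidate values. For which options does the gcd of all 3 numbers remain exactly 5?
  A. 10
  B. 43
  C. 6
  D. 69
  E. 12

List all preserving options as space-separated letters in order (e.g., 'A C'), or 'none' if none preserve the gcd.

Answer: A

Derivation:
Old gcd = 5; gcd of others (without N[0]) = 15
New gcd for candidate v: gcd(15, v). Preserves old gcd iff gcd(15, v) = 5.
  Option A: v=10, gcd(15,10)=5 -> preserves
  Option B: v=43, gcd(15,43)=1 -> changes
  Option C: v=6, gcd(15,6)=3 -> changes
  Option D: v=69, gcd(15,69)=3 -> changes
  Option E: v=12, gcd(15,12)=3 -> changes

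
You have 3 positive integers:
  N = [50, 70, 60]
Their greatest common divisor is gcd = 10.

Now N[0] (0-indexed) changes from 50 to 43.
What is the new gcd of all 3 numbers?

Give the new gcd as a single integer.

Numbers: [50, 70, 60], gcd = 10
Change: index 0, 50 -> 43
gcd of the OTHER numbers (without index 0): gcd([70, 60]) = 10
New gcd = gcd(g_others, new_val) = gcd(10, 43) = 1

Answer: 1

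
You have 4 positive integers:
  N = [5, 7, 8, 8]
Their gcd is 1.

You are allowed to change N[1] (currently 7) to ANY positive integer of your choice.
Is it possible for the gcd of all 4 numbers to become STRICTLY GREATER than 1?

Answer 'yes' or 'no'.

Answer: no

Derivation:
Current gcd = 1
gcd of all OTHER numbers (without N[1]=7): gcd([5, 8, 8]) = 1
The new gcd after any change is gcd(1, new_value).
This can be at most 1.
Since 1 = old gcd 1, the gcd can only stay the same or decrease.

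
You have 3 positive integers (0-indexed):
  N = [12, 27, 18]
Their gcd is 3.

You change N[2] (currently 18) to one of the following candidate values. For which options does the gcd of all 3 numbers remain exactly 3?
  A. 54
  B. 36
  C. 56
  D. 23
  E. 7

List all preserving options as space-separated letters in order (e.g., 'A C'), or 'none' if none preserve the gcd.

Answer: A B

Derivation:
Old gcd = 3; gcd of others (without N[2]) = 3
New gcd for candidate v: gcd(3, v). Preserves old gcd iff gcd(3, v) = 3.
  Option A: v=54, gcd(3,54)=3 -> preserves
  Option B: v=36, gcd(3,36)=3 -> preserves
  Option C: v=56, gcd(3,56)=1 -> changes
  Option D: v=23, gcd(3,23)=1 -> changes
  Option E: v=7, gcd(3,7)=1 -> changes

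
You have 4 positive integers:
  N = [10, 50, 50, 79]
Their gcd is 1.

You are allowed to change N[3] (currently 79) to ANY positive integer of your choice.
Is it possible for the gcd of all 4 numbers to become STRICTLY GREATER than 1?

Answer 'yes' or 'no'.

Answer: yes

Derivation:
Current gcd = 1
gcd of all OTHER numbers (without N[3]=79): gcd([10, 50, 50]) = 10
The new gcd after any change is gcd(10, new_value).
This can be at most 10.
Since 10 > old gcd 1, the gcd CAN increase (e.g., set N[3] = 10).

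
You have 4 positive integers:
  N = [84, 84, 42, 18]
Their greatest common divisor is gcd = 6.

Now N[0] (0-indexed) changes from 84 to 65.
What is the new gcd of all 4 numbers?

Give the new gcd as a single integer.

Numbers: [84, 84, 42, 18], gcd = 6
Change: index 0, 84 -> 65
gcd of the OTHER numbers (without index 0): gcd([84, 42, 18]) = 6
New gcd = gcd(g_others, new_val) = gcd(6, 65) = 1

Answer: 1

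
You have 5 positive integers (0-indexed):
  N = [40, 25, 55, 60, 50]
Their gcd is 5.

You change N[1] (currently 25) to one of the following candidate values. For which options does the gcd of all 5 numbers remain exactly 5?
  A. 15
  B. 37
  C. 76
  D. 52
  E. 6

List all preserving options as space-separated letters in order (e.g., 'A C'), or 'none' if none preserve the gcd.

Answer: A

Derivation:
Old gcd = 5; gcd of others (without N[1]) = 5
New gcd for candidate v: gcd(5, v). Preserves old gcd iff gcd(5, v) = 5.
  Option A: v=15, gcd(5,15)=5 -> preserves
  Option B: v=37, gcd(5,37)=1 -> changes
  Option C: v=76, gcd(5,76)=1 -> changes
  Option D: v=52, gcd(5,52)=1 -> changes
  Option E: v=6, gcd(5,6)=1 -> changes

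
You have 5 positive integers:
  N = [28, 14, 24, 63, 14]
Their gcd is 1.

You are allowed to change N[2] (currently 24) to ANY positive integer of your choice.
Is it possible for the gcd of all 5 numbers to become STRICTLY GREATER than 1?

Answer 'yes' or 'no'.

Current gcd = 1
gcd of all OTHER numbers (without N[2]=24): gcd([28, 14, 63, 14]) = 7
The new gcd after any change is gcd(7, new_value).
This can be at most 7.
Since 7 > old gcd 1, the gcd CAN increase (e.g., set N[2] = 7).

Answer: yes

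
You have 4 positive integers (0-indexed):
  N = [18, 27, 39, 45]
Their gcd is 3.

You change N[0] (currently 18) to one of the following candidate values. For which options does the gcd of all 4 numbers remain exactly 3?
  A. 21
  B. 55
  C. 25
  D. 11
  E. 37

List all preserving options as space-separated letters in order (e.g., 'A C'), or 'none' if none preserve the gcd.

Old gcd = 3; gcd of others (without N[0]) = 3
New gcd for candidate v: gcd(3, v). Preserves old gcd iff gcd(3, v) = 3.
  Option A: v=21, gcd(3,21)=3 -> preserves
  Option B: v=55, gcd(3,55)=1 -> changes
  Option C: v=25, gcd(3,25)=1 -> changes
  Option D: v=11, gcd(3,11)=1 -> changes
  Option E: v=37, gcd(3,37)=1 -> changes

Answer: A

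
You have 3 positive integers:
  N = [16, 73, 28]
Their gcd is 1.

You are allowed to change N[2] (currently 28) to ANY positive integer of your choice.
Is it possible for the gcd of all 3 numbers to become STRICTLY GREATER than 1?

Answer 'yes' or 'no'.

Current gcd = 1
gcd of all OTHER numbers (without N[2]=28): gcd([16, 73]) = 1
The new gcd after any change is gcd(1, new_value).
This can be at most 1.
Since 1 = old gcd 1, the gcd can only stay the same or decrease.

Answer: no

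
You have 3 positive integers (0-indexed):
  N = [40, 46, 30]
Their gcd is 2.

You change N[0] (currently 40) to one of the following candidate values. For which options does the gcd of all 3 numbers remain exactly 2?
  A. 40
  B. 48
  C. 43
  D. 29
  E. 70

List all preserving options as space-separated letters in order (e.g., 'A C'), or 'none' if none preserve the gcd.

Answer: A B E

Derivation:
Old gcd = 2; gcd of others (without N[0]) = 2
New gcd for candidate v: gcd(2, v). Preserves old gcd iff gcd(2, v) = 2.
  Option A: v=40, gcd(2,40)=2 -> preserves
  Option B: v=48, gcd(2,48)=2 -> preserves
  Option C: v=43, gcd(2,43)=1 -> changes
  Option D: v=29, gcd(2,29)=1 -> changes
  Option E: v=70, gcd(2,70)=2 -> preserves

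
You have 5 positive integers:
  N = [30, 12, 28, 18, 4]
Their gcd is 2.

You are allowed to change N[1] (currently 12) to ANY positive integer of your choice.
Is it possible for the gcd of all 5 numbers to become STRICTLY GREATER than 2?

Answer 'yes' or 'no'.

Answer: no

Derivation:
Current gcd = 2
gcd of all OTHER numbers (without N[1]=12): gcd([30, 28, 18, 4]) = 2
The new gcd after any change is gcd(2, new_value).
This can be at most 2.
Since 2 = old gcd 2, the gcd can only stay the same or decrease.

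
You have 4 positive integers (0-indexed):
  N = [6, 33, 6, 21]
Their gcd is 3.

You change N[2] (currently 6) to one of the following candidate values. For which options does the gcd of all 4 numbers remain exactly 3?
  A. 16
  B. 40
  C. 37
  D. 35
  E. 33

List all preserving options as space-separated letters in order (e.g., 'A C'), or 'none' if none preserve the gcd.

Old gcd = 3; gcd of others (without N[2]) = 3
New gcd for candidate v: gcd(3, v). Preserves old gcd iff gcd(3, v) = 3.
  Option A: v=16, gcd(3,16)=1 -> changes
  Option B: v=40, gcd(3,40)=1 -> changes
  Option C: v=37, gcd(3,37)=1 -> changes
  Option D: v=35, gcd(3,35)=1 -> changes
  Option E: v=33, gcd(3,33)=3 -> preserves

Answer: E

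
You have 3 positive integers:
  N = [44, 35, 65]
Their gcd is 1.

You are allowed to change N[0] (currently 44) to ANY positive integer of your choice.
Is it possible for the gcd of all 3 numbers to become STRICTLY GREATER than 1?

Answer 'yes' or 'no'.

Answer: yes

Derivation:
Current gcd = 1
gcd of all OTHER numbers (without N[0]=44): gcd([35, 65]) = 5
The new gcd after any change is gcd(5, new_value).
This can be at most 5.
Since 5 > old gcd 1, the gcd CAN increase (e.g., set N[0] = 5).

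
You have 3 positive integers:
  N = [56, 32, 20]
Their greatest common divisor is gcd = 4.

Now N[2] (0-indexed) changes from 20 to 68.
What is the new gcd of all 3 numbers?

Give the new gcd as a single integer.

Numbers: [56, 32, 20], gcd = 4
Change: index 2, 20 -> 68
gcd of the OTHER numbers (without index 2): gcd([56, 32]) = 8
New gcd = gcd(g_others, new_val) = gcd(8, 68) = 4

Answer: 4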